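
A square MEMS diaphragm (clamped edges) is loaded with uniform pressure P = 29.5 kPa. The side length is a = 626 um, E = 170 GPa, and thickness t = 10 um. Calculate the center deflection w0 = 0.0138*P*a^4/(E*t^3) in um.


Step 1: Convert pressure to compatible units (E is in GPa, so P in GPa).
P = 29.5 kPa = 29.5e-6 GPa
Step 2: Compute numerator: 0.0138 * P * a^4.
a^4 = 626^4 = 153566799376
numerator = 0.0138 * 29.5e-6 * 153566799376 = 6.2517e+04
Step 3: Compute denominator: E * t^3 = 170 * 10^3 = 170000
Step 4: w0 = numerator / denominator = 6.2517e+04 / 170000 = 0.3677 um


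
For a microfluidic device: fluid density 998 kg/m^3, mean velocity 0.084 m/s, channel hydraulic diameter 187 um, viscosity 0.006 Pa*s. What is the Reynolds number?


Step 1: Convert Dh to meters: Dh = 187e-6 m
Step 2: Re = rho * v * Dh / mu
Re = 998 * 0.084 * 187e-6 / 0.006
Re = 2.613


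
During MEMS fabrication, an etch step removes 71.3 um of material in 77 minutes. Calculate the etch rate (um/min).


Step 1: Etch rate = depth / time
Step 2: rate = 71.3 / 77
rate = 0.926 um/min


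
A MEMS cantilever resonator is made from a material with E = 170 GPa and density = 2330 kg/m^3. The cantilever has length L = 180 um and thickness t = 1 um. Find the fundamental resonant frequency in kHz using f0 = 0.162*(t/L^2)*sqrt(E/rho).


Step 1: Convert units to SI.
t_SI = 1e-6 m, L_SI = 180e-6 m
Step 2: Calculate sqrt(E/rho).
sqrt(170e9 / 2330) = 8541.74 m/s
Step 3: Compute f0.
f0 = 0.162 * 1e-6 / (180e-6)^2 * 8541.74 = 42708.7 Hz = 42.71 kHz


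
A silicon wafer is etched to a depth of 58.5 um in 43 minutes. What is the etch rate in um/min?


Step 1: Etch rate = depth / time
Step 2: rate = 58.5 / 43
rate = 1.36 um/min


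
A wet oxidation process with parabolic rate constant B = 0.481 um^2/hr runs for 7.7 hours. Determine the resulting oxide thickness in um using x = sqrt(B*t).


Step 1: Compute B*t = 0.481 * 7.7 = 3.7037
Step 2: x = sqrt(3.7037)
x = 1.924 um


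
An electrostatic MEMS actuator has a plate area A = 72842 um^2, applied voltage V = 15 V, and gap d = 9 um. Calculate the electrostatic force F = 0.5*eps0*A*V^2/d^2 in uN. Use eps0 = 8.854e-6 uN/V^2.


Step 1: Identify parameters.
eps0 = 8.854e-6 uN/V^2, A = 72842 um^2, V = 15 V, d = 9 um
Step 2: Compute V^2 = 15^2 = 225
Step 3: Compute d^2 = 9^2 = 81
Step 4: F = 0.5 * 8.854e-6 * 72842 * 225 / 81
F = 0.896 uN


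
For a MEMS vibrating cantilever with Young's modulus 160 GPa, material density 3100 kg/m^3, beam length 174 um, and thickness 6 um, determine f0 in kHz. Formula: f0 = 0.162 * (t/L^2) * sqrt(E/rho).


Step 1: Convert units to SI.
t_SI = 6e-6 m, L_SI = 174e-6 m
Step 2: Calculate sqrt(E/rho).
sqrt(160e9 / 3100) = 7184.21 m/s
Step 3: Compute f0.
f0 = 0.162 * 6e-6 / (174e-6)^2 * 7184.21 = 230646.5 Hz = 230.65 kHz


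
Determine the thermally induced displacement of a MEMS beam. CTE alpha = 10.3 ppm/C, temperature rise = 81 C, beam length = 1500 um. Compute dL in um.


Step 1: Convert CTE: alpha = 10.3 ppm/C = 10.3e-6 /C
Step 2: dL = 10.3e-6 * 81 * 1500
dL = 1.2515 um


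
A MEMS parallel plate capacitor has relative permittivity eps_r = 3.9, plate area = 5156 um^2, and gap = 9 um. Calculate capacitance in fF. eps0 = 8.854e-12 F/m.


Step 1: Convert area to m^2: A = 5156e-12 m^2
Step 2: Convert gap to m: d = 9e-6 m
Step 3: C = eps0 * eps_r * A / d
C = 8.854e-12 * 3.9 * 5156e-12 / 9e-6
Step 4: Convert to fF (multiply by 1e15).
C = 19.78 fF


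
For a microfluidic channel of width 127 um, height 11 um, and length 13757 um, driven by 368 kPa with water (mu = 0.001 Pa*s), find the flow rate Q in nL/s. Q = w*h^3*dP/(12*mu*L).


Step 1: Convert all dimensions to SI (meters).
w = 127e-6 m, h = 11e-6 m, L = 13757e-6 m, dP = 368e3 Pa
Step 2: Q = w * h^3 * dP / (12 * mu * L)
Q = 127e-6 * (11e-6)^3 * 368e3 / (12 * 0.001 * 13757e-6) = 3.768119e-10 m^3/s
Step 3: Convert Q from m^3/s to nL/s (1 m^3 = 1e12 nL, so multiply by 1e12).
Q = 376.812 nL/s


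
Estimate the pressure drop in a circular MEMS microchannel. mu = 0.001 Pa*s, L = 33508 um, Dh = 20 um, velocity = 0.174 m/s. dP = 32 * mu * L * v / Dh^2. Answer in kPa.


Step 1: Convert to SI: L = 33508e-6 m, Dh = 20e-6 m
Step 2: dP = 32 * 0.001 * 33508e-6 * 0.174 / (20e-6)^2
Step 3: dP = 466431.36 Pa
Step 4: Convert to kPa: dP = 466.43 kPa


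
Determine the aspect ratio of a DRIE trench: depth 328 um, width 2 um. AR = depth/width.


Step 1: AR = depth / width
Step 2: AR = 328 / 2
AR = 164.0


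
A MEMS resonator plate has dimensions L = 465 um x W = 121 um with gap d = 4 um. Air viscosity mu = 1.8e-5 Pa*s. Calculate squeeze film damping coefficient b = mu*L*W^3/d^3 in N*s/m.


Step 1: Convert to SI.
L = 465e-6 m, W = 121e-6 m, d = 4e-6 m
Step 2: W^3 = (121e-6)^3 = 1.77e-12 m^3
Step 3: d^3 = (4e-6)^3 = 6.40e-17 m^3
Step 4: b = 1.8e-5 * 465e-6 * 1.77e-12 / 6.40e-17
b = 2.32e-04 N*s/m


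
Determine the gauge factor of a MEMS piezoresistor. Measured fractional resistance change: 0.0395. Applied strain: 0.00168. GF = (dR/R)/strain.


Step 1: Identify values.
dR/R = 0.0395, strain = 0.00168
Step 2: GF = (dR/R) / strain = 0.0395 / 0.00168
GF = 23.5


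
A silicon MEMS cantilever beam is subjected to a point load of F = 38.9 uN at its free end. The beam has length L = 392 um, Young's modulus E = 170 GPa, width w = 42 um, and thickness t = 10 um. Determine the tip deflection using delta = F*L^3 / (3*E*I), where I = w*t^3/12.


Step 1: Calculate the second moment of area.
I = w * t^3 / 12 = 42 * 10^3 / 12 = 3500.0 um^4
Step 2: Convert E to consistent units (1 GPa = 1000 uN/um^2).
E = 170 GPa = 170000 uN/um^2
Step 3: Calculate tip deflection.
delta = F * L^3 / (3 * E * I)
delta = 38.9 * 392^3 / (3 * 170000 * 3500.0)
delta = 1.3127 um


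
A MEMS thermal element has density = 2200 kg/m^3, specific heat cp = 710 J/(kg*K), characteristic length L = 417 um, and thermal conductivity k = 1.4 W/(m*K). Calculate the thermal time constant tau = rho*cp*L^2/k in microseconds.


Step 1: Convert L to m: L = 417e-6 m
Step 2: L^2 = (417e-6)^2 = 1.73889e-07 m^2
Step 3: tau = 2200 * 710 * 1.73889e-07 / 1.4 = 1.9401044143e-01 s
Step 4: Convert to microseconds (multiply by 1e6).
tau = 194010.441 us


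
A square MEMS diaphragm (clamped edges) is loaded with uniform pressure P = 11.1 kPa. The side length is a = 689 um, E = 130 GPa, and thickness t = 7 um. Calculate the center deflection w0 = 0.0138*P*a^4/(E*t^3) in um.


Step 1: Convert pressure to compatible units (E is in GPa, so P in GPa).
P = 11.1 kPa = 11.1e-6 GPa
Step 2: Compute numerator: 0.0138 * P * a^4.
a^4 = 689^4 = 225360027841
numerator = 0.0138 * 11.1e-6 * 225360027841 = 3.45206e+04
Step 3: Compute denominator: E * t^3 = 130 * 7^3 = 44590
Step 4: w0 = numerator / denominator = 3.45206e+04 / 44590 = 0.7742 um


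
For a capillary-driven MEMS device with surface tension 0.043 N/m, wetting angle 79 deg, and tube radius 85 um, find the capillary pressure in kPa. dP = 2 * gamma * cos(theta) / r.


Step 1: cos(79 deg) = 0.1908
Step 2: Convert r to m: r = 85e-6 m
Step 3: dP = 2 * 0.043 * 0.1908 / 85e-6 = 193.0 Pa
Step 4: Convert Pa to kPa (divide by 1000).
dP = 0.19 kPa


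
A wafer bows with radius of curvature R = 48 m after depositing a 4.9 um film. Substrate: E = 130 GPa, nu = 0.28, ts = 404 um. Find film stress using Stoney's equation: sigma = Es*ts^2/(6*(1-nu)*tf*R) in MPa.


Step 1: Compute numerator: Es * ts^2 = 130 * 404^2 = 21218080 (GPa*um^2)
Step 2: Compute denominator (R in um): 6*(1-nu)*tf*R = 6*0.72*4.9*48e6 = 1016064000.0 (um^2)
Step 3: sigma (GPa) = 21218080 / 1016064000.0 = 2.0883e-02 GPa
Step 4: Convert to MPa (x1000): sigma = 20.9 MPa


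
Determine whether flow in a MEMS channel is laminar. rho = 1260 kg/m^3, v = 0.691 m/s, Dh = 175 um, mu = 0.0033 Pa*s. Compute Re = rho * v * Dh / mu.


Step 1: Convert Dh to meters: Dh = 175e-6 m
Step 2: Re = rho * v * Dh / mu
Re = 1260 * 0.691 * 175e-6 / 0.0033
Re = 46.171
Since Re = 46.171 is below ~2300, the flow is laminar.


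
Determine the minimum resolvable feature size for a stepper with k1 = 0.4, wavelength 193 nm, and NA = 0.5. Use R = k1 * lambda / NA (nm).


Step 1: Identify values: k1 = 0.4, lambda = 193 nm, NA = 0.5
Step 2: R = k1 * lambda / NA
R = 0.4 * 193 / 0.5
R = 154.4 nm


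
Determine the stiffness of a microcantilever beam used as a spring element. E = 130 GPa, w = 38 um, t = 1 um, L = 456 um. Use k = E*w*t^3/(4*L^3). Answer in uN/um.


Step 1: Convert E to consistent units (1 GPa = 1000 uN/um^2).
E = 130 GPa = 130000 uN/um^2
Step 2: Compute t^3 = 1^3 = 1
Step 3: Compute L^3 = 456^3 = 94818816
Step 4: k = 130000 * 38 * 1 / (4 * 94818816)
k = 0.013 uN/um


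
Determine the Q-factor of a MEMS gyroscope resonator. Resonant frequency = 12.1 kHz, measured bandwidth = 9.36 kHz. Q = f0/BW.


Step 1: Q = f0 / bandwidth
Step 2: Q = 12.1 / 9.36
Q = 1.3


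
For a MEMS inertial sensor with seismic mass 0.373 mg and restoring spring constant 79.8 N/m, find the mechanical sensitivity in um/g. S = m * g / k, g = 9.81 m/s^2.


Step 1: Convert mass: m = 0.373 mg = 3.73e-07 kg
Step 2: S = m * g / k = 3.73e-07 * 9.81 / 79.8
Step 3: S = 4.59e-08 m/g
Step 4: Convert to um/g: S = 0.046 um/g


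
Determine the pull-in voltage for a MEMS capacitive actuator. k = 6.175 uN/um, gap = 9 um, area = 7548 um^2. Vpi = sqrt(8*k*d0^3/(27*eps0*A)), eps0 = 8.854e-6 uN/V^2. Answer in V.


Step 1: Compute numerator: 8 * k * d0^3 = 8 * 6.175 * 9^3 = 36012.6
Step 2: Compute denominator: 27 * eps0 * A = 27 * 8.854e-6 * 7548 = 1.80441
Step 3: Vpi = sqrt(36012.6 / 1.80441)
Vpi = 141.27 V


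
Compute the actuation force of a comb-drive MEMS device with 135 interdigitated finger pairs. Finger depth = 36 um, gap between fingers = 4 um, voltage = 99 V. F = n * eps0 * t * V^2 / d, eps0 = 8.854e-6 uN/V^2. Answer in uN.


Step 1: Parameters: n=135, eps0=8.854e-6 uN/V^2, t=36 um, V=99 V, d=4 um
Step 2: V^2 = 9801
Step 3: F = 135 * 8.854e-6 * 36 * 9801 / 4
F = 105.435 uN


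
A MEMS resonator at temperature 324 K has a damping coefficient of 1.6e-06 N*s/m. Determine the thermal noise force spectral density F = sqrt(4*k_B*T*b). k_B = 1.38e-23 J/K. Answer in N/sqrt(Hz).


Step 1: Compute 4 * k_B * T * b
= 4 * 1.38e-23 * 324 * 1.6e-06
= 2.8616e-26 N^2/Hz
Step 2: F_noise = sqrt(2.8616e-26)
F_noise = 1.69e-13 N/sqrt(Hz)


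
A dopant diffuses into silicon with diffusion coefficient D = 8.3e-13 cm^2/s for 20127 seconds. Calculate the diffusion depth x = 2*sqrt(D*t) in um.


Step 1: Compute D*t = 8.3e-13 * 20127 = 1.670541e-08 cm^2
Step 2: sqrt(D*t) = 1.29249e-04 cm
Step 3: x = 2 * 1.29249e-04 cm = 2.58498e-04 cm
Step 4: Convert to um (1 cm = 1e4 um): x = 2.585 um


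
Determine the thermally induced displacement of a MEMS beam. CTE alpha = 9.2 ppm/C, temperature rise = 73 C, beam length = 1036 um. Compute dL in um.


Step 1: Convert CTE: alpha = 9.2 ppm/C = 9.2e-6 /C
Step 2: dL = 9.2e-6 * 73 * 1036
dL = 0.6958 um


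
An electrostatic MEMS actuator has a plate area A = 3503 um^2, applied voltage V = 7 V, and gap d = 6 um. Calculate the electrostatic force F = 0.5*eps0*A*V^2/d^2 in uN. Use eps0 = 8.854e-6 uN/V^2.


Step 1: Identify parameters.
eps0 = 8.854e-6 uN/V^2, A = 3503 um^2, V = 7 V, d = 6 um
Step 2: Compute V^2 = 7^2 = 49
Step 3: Compute d^2 = 6^2 = 36
Step 4: F = 0.5 * 8.854e-6 * 3503 * 49 / 36
F = 0.021 uN


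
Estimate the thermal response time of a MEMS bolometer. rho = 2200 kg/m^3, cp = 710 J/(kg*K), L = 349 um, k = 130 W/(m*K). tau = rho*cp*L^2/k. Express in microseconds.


Step 1: Convert L to m: L = 349e-6 m
Step 2: L^2 = (349e-6)^2 = 1.21801e-07 m^2
Step 3: tau = 2200 * 710 * 1.21801e-07 / 130 = 1.46348586e-03 s
Step 4: Convert to microseconds (multiply by 1e6).
tau = 1463.486 us


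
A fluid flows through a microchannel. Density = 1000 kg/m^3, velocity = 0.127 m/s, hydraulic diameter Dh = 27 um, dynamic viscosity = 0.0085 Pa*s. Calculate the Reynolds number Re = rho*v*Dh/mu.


Step 1: Convert Dh to meters: Dh = 27e-6 m
Step 2: Re = rho * v * Dh / mu
Re = 1000 * 0.127 * 27e-6 / 0.0085
Re = 0.403


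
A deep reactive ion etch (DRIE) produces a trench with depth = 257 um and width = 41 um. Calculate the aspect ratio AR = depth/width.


Step 1: AR = depth / width
Step 2: AR = 257 / 41
AR = 6.3


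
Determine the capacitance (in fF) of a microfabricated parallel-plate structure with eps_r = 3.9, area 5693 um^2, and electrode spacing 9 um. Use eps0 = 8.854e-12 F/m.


Step 1: Convert area to m^2: A = 5693e-12 m^2
Step 2: Convert gap to m: d = 9e-6 m
Step 3: C = eps0 * eps_r * A / d
C = 8.854e-12 * 3.9 * 5693e-12 / 9e-6
Step 4: Convert to fF (multiply by 1e15).
C = 21.84 fF


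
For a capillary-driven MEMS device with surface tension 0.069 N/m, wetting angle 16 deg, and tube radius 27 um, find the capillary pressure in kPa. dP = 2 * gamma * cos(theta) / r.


Step 1: cos(16 deg) = 0.9613
Step 2: Convert r to m: r = 27e-6 m
Step 3: dP = 2 * 0.069 * 0.9613 / 27e-6 = 4913.3 Pa
Step 4: Convert Pa to kPa (divide by 1000).
dP = 4.91 kPa


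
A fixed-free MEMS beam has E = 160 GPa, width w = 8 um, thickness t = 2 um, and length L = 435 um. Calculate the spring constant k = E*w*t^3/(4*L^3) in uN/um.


Step 1: Convert E to consistent units (1 GPa = 1000 uN/um^2).
E = 160 GPa = 160000 uN/um^2
Step 2: Compute t^3 = 2^3 = 8
Step 3: Compute L^3 = 435^3 = 82312875
Step 4: k = 160000 * 8 * 8 / (4 * 82312875)
k = 0.0311 uN/um


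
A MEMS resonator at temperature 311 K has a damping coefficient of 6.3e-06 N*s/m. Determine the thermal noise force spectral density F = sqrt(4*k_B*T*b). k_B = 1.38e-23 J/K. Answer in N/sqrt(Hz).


Step 1: Compute 4 * k_B * T * b
= 4 * 1.38e-23 * 311 * 6.3e-06
= 1.0815e-25 N^2/Hz
Step 2: F_noise = sqrt(1.0815e-25)
F_noise = 3.29e-13 N/sqrt(Hz)


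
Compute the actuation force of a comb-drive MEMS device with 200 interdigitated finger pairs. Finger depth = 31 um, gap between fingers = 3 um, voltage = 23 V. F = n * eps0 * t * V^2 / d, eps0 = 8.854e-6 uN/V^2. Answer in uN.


Step 1: Parameters: n=200, eps0=8.854e-6 uN/V^2, t=31 um, V=23 V, d=3 um
Step 2: V^2 = 529
Step 3: F = 200 * 8.854e-6 * 31 * 529 / 3
F = 9.68 uN


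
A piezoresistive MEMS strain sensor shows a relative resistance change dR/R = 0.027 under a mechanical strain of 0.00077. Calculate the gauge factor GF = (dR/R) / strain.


Step 1: Identify values.
dR/R = 0.027, strain = 0.00077
Step 2: GF = (dR/R) / strain = 0.027 / 0.00077
GF = 35.1


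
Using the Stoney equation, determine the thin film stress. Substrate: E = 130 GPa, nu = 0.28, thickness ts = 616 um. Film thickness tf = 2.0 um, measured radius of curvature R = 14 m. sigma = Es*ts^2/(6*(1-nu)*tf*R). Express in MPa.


Step 1: Compute numerator: Es * ts^2 = 130 * 616^2 = 49329280 (GPa*um^2)
Step 2: Compute denominator (R in um): 6*(1-nu)*tf*R = 6*0.72*2.0*14e6 = 120960000.0 (um^2)
Step 3: sigma (GPa) = 49329280 / 120960000.0 = 4.07815e-01 GPa
Step 4: Convert to MPa (x1000): sigma = 407.8 MPa


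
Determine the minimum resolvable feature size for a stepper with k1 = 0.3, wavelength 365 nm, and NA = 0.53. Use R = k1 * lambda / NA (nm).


Step 1: Identify values: k1 = 0.3, lambda = 365 nm, NA = 0.53
Step 2: R = k1 * lambda / NA
R = 0.3 * 365 / 0.53
R = 206.6 nm


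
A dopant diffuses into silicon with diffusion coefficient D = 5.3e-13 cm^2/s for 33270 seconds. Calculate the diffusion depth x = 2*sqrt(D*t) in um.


Step 1: Compute D*t = 5.3e-13 * 33270 = 1.76331e-08 cm^2
Step 2: sqrt(D*t) = 1.3279e-04 cm
Step 3: x = 2 * 1.3279e-04 cm = 2.6558e-04 cm
Step 4: Convert to um (1 cm = 1e4 um): x = 2.656 um


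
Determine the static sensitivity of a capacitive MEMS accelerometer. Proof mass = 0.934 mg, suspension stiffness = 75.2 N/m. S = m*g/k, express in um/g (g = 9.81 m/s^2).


Step 1: Convert mass: m = 0.934 mg = 9.34e-07 kg
Step 2: S = m * g / k = 9.34e-07 * 9.81 / 75.2
Step 3: S = 1.22e-07 m/g
Step 4: Convert to um/g: S = 0.122 um/g


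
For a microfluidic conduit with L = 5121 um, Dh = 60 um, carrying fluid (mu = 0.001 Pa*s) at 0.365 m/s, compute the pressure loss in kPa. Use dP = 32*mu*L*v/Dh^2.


Step 1: Convert to SI: L = 5121e-6 m, Dh = 60e-6 m
Step 2: dP = 32 * 0.001 * 5121e-6 * 0.365 / (60e-6)^2
Step 3: dP = 16614.80 Pa
Step 4: Convert to kPa: dP = 16.61 kPa


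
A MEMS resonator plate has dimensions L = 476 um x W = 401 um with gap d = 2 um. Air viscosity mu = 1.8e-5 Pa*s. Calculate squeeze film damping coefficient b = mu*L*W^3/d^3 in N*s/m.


Step 1: Convert to SI.
L = 476e-6 m, W = 401e-6 m, d = 2e-6 m
Step 2: W^3 = (401e-6)^3 = 6.45e-11 m^3
Step 3: d^3 = (2e-6)^3 = 8.00e-18 m^3
Step 4: b = 1.8e-5 * 476e-6 * 6.45e-11 / 8.00e-18
b = 6.91e-02 N*s/m


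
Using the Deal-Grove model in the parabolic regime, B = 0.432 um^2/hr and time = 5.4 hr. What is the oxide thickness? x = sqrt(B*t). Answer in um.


Step 1: Compute B*t = 0.432 * 5.4 = 2.3328
Step 2: x = sqrt(2.3328)
x = 1.527 um


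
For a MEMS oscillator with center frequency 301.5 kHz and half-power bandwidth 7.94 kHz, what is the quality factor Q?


Step 1: Q = f0 / bandwidth
Step 2: Q = 301.5 / 7.94
Q = 38.0


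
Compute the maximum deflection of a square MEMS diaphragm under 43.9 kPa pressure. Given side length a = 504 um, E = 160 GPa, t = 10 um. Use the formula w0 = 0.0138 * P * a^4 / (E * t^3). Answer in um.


Step 1: Convert pressure to compatible units (E is in GPa, so P in GPa).
P = 43.9 kPa = 43.9e-6 GPa
Step 2: Compute numerator: 0.0138 * P * a^4.
a^4 = 504^4 = 64524128256
numerator = 0.0138 * 43.9e-6 * 64524128256 = 3.909e+04
Step 3: Compute denominator: E * t^3 = 160 * 10^3 = 160000
Step 4: w0 = numerator / denominator = 3.909e+04 / 160000 = 0.2443 um


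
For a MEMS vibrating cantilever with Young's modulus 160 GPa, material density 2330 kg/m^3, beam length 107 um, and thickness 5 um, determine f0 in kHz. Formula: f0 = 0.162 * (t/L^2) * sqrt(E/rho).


Step 1: Convert units to SI.
t_SI = 5e-6 m, L_SI = 107e-6 m
Step 2: Calculate sqrt(E/rho).
sqrt(160e9 / 2330) = 8286.71 m/s
Step 3: Compute f0.
f0 = 0.162 * 5e-6 / (107e-6)^2 * 8286.71 = 586272.6 Hz = 586.27 kHz


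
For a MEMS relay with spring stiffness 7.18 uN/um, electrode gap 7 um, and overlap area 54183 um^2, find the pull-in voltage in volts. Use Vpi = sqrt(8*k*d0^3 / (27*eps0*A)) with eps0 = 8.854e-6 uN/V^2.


Step 1: Compute numerator: 8 * k * d0^3 = 8 * 7.18 * 7^3 = 19701.92
Step 2: Compute denominator: 27 * eps0 * A = 27 * 8.854e-6 * 54183 = 12.95288
Step 3: Vpi = sqrt(19701.92 / 12.95288)
Vpi = 39.0 V


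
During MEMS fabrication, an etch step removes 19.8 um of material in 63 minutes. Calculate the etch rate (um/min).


Step 1: Etch rate = depth / time
Step 2: rate = 19.8 / 63
rate = 0.314 um/min


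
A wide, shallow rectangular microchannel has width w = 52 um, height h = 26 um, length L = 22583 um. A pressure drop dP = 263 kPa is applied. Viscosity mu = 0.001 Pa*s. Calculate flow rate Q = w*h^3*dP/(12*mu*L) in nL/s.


Step 1: Convert all dimensions to SI (meters).
w = 52e-6 m, h = 26e-6 m, L = 22583e-6 m, dP = 263e3 Pa
Step 2: Q = w * h^3 * dP / (12 * mu * L)
Q = 52e-6 * (26e-6)^3 * 263e3 / (12 * 0.001 * 22583e-6) = 8.8698496e-10 m^3/s
Step 3: Convert Q from m^3/s to nL/s (1 m^3 = 1e12 nL, so multiply by 1e12).
Q = 886.985 nL/s


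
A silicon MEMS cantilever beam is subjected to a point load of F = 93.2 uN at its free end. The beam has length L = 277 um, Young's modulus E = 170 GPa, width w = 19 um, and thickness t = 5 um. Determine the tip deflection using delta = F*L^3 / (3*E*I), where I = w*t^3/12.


Step 1: Calculate the second moment of area.
I = w * t^3 / 12 = 19 * 5^3 / 12 = 197.9167 um^4
Step 2: Convert E to consistent units (1 GPa = 1000 uN/um^2).
E = 170 GPa = 170000 uN/um^2
Step 3: Calculate tip deflection.
delta = F * L^3 / (3 * E * I)
delta = 93.2 * 277^3 / (3 * 170000 * 197.9167)
delta = 19.6247 um


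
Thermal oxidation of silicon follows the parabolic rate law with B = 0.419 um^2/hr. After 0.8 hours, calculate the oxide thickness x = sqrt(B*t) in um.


Step 1: Compute B*t = 0.419 * 0.8 = 0.3352
Step 2: x = sqrt(0.3352)
x = 0.579 um


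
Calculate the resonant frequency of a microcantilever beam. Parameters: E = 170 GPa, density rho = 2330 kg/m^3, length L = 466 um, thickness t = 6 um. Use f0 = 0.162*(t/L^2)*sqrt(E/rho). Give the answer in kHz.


Step 1: Convert units to SI.
t_SI = 6e-6 m, L_SI = 466e-6 m
Step 2: Calculate sqrt(E/rho).
sqrt(170e9 / 2330) = 8541.74 m/s
Step 3: Compute f0.
f0 = 0.162 * 6e-6 / (466e-6)^2 * 8541.74 = 38233.2 Hz = 38.23 kHz


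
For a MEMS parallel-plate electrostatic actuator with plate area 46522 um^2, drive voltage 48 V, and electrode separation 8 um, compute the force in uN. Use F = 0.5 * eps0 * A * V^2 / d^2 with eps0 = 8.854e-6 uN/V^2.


Step 1: Identify parameters.
eps0 = 8.854e-6 uN/V^2, A = 46522 um^2, V = 48 V, d = 8 um
Step 2: Compute V^2 = 48^2 = 2304
Step 3: Compute d^2 = 8^2 = 64
Step 4: F = 0.5 * 8.854e-6 * 46522 * 2304 / 64
F = 7.414 uN


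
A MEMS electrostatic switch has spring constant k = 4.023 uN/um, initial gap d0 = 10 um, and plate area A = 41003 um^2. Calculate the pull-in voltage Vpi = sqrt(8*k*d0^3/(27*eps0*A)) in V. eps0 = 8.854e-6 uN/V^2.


Step 1: Compute numerator: 8 * k * d0^3 = 8 * 4.023 * 10^3 = 32184.0
Step 2: Compute denominator: 27 * eps0 * A = 27 * 8.854e-6 * 41003 = 9.802095
Step 3: Vpi = sqrt(32184.0 / 9.802095)
Vpi = 57.3 V


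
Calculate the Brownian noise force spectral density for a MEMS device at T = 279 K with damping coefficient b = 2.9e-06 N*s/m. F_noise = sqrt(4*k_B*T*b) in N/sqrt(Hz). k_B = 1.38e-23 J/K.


Step 1: Compute 4 * k_B * T * b
= 4 * 1.38e-23 * 279 * 2.9e-06
= 4.4662e-26 N^2/Hz
Step 2: F_noise = sqrt(4.4662e-26)
F_noise = 2.11e-13 N/sqrt(Hz)


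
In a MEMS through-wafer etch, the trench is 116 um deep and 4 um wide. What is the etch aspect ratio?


Step 1: AR = depth / width
Step 2: AR = 116 / 4
AR = 29.0


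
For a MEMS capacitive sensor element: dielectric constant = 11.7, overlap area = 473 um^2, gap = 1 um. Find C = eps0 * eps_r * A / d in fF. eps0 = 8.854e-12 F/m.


Step 1: Convert area to m^2: A = 473e-12 m^2
Step 2: Convert gap to m: d = 1e-6 m
Step 3: C = eps0 * eps_r * A / d
C = 8.854e-12 * 11.7 * 473e-12 / 1e-6
Step 4: Convert to fF (multiply by 1e15).
C = 49.0 fF


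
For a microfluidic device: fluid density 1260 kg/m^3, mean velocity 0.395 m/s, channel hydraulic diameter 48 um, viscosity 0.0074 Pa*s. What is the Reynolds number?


Step 1: Convert Dh to meters: Dh = 48e-6 m
Step 2: Re = rho * v * Dh / mu
Re = 1260 * 0.395 * 48e-6 / 0.0074
Re = 3.228


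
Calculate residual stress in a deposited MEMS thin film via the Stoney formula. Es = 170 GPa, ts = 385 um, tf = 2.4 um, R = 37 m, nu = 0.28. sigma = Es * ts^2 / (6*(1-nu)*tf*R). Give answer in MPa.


Step 1: Compute numerator: Es * ts^2 = 170 * 385^2 = 25198250 (GPa*um^2)
Step 2: Compute denominator (R in um): 6*(1-nu)*tf*R = 6*0.72*2.4*37e6 = 383616000.0 (um^2)
Step 3: sigma (GPa) = 25198250 / 383616000.0 = 6.5686e-02 GPa
Step 4: Convert to MPa (x1000): sigma = 65.7 MPa


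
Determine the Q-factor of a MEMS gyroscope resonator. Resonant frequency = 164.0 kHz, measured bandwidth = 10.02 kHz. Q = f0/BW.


Step 1: Q = f0 / bandwidth
Step 2: Q = 164.0 / 10.02
Q = 16.4


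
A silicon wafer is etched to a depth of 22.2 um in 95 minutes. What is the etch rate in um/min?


Step 1: Etch rate = depth / time
Step 2: rate = 22.2 / 95
rate = 0.234 um/min


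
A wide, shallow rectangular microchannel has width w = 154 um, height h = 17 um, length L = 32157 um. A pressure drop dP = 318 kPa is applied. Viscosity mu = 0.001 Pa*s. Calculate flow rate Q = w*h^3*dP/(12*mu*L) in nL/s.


Step 1: Convert all dimensions to SI (meters).
w = 154e-6 m, h = 17e-6 m, L = 32157e-6 m, dP = 318e3 Pa
Step 2: Q = w * h^3 * dP / (12 * mu * L)
Q = 154e-6 * (17e-6)^3 * 318e3 / (12 * 0.001 * 32157e-6) = 6.2350197e-10 m^3/s
Step 3: Convert Q from m^3/s to nL/s (1 m^3 = 1e12 nL, so multiply by 1e12).
Q = 623.502 nL/s


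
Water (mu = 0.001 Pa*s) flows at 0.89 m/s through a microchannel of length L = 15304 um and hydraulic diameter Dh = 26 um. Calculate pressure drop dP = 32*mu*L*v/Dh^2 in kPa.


Step 1: Convert to SI: L = 15304e-6 m, Dh = 26e-6 m
Step 2: dP = 32 * 0.001 * 15304e-6 * 0.89 / (26e-6)^2
Step 3: dP = 644760.24 Pa
Step 4: Convert to kPa: dP = 644.76 kPa


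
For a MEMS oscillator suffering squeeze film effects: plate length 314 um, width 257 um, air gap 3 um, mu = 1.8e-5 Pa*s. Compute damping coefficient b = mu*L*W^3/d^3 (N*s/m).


Step 1: Convert to SI.
L = 314e-6 m, W = 257e-6 m, d = 3e-6 m
Step 2: W^3 = (257e-6)^3 = 1.70e-11 m^3
Step 3: d^3 = (3e-6)^3 = 2.70e-17 m^3
Step 4: b = 1.8e-5 * 314e-6 * 1.70e-11 / 2.70e-17
b = 3.55e-03 N*s/m


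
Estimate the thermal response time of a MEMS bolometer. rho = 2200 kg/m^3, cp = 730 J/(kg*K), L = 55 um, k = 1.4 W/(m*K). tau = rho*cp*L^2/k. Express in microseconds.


Step 1: Convert L to m: L = 55e-6 m
Step 2: L^2 = (55e-6)^2 = 3.025e-09 m^2
Step 3: tau = 2200 * 730 * 3.025e-09 / 1.4 = 3.47010714e-03 s
Step 4: Convert to microseconds (multiply by 1e6).
tau = 3470.107 us


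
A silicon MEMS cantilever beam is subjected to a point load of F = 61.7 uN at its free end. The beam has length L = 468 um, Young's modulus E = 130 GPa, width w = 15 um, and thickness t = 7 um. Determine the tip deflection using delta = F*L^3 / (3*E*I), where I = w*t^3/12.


Step 1: Calculate the second moment of area.
I = w * t^3 / 12 = 15 * 7^3 / 12 = 428.75 um^4
Step 2: Convert E to consistent units (1 GPa = 1000 uN/um^2).
E = 130 GPa = 130000 uN/um^2
Step 3: Calculate tip deflection.
delta = F * L^3 / (3 * E * I)
delta = 61.7 * 468^3 / (3 * 130000 * 428.75)
delta = 37.8228 um


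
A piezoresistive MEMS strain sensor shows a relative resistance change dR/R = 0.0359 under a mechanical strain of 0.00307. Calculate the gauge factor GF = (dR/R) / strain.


Step 1: Identify values.
dR/R = 0.0359, strain = 0.00307
Step 2: GF = (dR/R) / strain = 0.0359 / 0.00307
GF = 11.7


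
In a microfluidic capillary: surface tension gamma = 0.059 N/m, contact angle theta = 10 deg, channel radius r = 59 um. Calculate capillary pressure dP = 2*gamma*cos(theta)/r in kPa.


Step 1: cos(10 deg) = 0.9848
Step 2: Convert r to m: r = 59e-6 m
Step 3: dP = 2 * 0.059 * 0.9848 / 59e-6 = 1969.6 Pa
Step 4: Convert Pa to kPa (divide by 1000).
dP = 1.97 kPa


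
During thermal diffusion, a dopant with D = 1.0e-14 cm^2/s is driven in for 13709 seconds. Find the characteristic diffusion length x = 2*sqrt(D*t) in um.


Step 1: Compute D*t = 1.0e-14 * 13709 = 1.3709e-10 cm^2
Step 2: sqrt(D*t) = 1.1709e-05 cm
Step 3: x = 2 * 1.1709e-05 cm = 2.3418e-05 cm
Step 4: Convert to um (1 cm = 1e4 um): x = 0.234 um


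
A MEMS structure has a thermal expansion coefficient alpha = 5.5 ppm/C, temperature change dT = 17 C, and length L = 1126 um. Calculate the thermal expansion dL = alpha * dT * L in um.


Step 1: Convert CTE: alpha = 5.5 ppm/C = 5.5e-6 /C
Step 2: dL = 5.5e-6 * 17 * 1126
dL = 0.1053 um


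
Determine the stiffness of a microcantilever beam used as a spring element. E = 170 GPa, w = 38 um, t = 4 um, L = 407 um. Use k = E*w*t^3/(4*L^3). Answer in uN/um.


Step 1: Convert E to consistent units (1 GPa = 1000 uN/um^2).
E = 170 GPa = 170000 uN/um^2
Step 2: Compute t^3 = 4^3 = 64
Step 3: Compute L^3 = 407^3 = 67419143
Step 4: k = 170000 * 38 * 64 / (4 * 67419143)
k = 1.5331 uN/um


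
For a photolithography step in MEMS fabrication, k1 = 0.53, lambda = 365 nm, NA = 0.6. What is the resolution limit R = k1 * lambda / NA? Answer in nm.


Step 1: Identify values: k1 = 0.53, lambda = 365 nm, NA = 0.6
Step 2: R = k1 * lambda / NA
R = 0.53 * 365 / 0.6
R = 322.4 nm


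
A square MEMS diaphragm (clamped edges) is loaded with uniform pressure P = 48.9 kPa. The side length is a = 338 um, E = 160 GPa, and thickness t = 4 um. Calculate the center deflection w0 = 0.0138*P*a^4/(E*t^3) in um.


Step 1: Convert pressure to compatible units (E is in GPa, so P in GPa).
P = 48.9 kPa = 48.9e-6 GPa
Step 2: Compute numerator: 0.0138 * P * a^4.
a^4 = 338^4 = 13051691536
numerator = 0.0138 * 48.9e-6 * 13051691536 = 8.80754e+03
Step 3: Compute denominator: E * t^3 = 160 * 4^3 = 10240
Step 4: w0 = numerator / denominator = 8.80754e+03 / 10240 = 0.8601 um


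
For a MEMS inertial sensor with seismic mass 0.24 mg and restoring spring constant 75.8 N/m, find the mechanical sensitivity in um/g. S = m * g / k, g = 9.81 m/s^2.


Step 1: Convert mass: m = 0.24 mg = 2.40e-07 kg
Step 2: S = m * g / k = 2.40e-07 * 9.81 / 75.8
Step 3: S = 3.11e-08 m/g
Step 4: Convert to um/g: S = 0.031 um/g


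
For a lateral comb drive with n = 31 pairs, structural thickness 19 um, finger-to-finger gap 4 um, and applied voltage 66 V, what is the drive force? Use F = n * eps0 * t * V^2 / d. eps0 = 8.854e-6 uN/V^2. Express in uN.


Step 1: Parameters: n=31, eps0=8.854e-6 uN/V^2, t=19 um, V=66 V, d=4 um
Step 2: V^2 = 4356
Step 3: F = 31 * 8.854e-6 * 19 * 4356 / 4
F = 5.679 uN


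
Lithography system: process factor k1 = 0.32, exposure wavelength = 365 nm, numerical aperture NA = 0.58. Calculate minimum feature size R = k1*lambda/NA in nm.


Step 1: Identify values: k1 = 0.32, lambda = 365 nm, NA = 0.58
Step 2: R = k1 * lambda / NA
R = 0.32 * 365 / 0.58
R = 201.4 nm


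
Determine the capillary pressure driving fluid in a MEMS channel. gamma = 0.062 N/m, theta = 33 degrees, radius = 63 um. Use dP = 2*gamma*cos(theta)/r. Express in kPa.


Step 1: cos(33 deg) = 0.8387
Step 2: Convert r to m: r = 63e-6 m
Step 3: dP = 2 * 0.062 * 0.8387 / 63e-6 = 1650.8 Pa
Step 4: Convert Pa to kPa (divide by 1000).
dP = 1.65 kPa


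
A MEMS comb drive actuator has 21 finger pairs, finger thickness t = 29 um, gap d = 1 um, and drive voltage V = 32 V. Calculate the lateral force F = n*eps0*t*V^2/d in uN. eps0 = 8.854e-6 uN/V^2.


Step 1: Parameters: n=21, eps0=8.854e-6 uN/V^2, t=29 um, V=32 V, d=1 um
Step 2: V^2 = 1024
Step 3: F = 21 * 8.854e-6 * 29 * 1024 / 1
F = 5.521 uN


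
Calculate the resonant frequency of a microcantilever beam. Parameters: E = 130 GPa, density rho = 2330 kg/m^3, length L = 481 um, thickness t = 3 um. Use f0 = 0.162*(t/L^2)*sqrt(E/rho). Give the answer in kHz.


Step 1: Convert units to SI.
t_SI = 3e-6 m, L_SI = 481e-6 m
Step 2: Calculate sqrt(E/rho).
sqrt(130e9 / 2330) = 7469.54 m/s
Step 3: Compute f0.
f0 = 0.162 * 3e-6 / (481e-6)^2 * 7469.54 = 15690.6 Hz = 15.69 kHz


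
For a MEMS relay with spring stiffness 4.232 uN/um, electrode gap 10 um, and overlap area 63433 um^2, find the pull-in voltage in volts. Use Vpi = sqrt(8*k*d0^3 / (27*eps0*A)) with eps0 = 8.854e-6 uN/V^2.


Step 1: Compute numerator: 8 * k * d0^3 = 8 * 4.232 * 10^3 = 33856.0
Step 2: Compute denominator: 27 * eps0 * A = 27 * 8.854e-6 * 63433 = 15.164166
Step 3: Vpi = sqrt(33856.0 / 15.164166)
Vpi = 47.25 V


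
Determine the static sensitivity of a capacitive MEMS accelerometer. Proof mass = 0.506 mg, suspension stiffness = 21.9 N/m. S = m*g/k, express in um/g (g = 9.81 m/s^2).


Step 1: Convert mass: m = 0.506 mg = 5.06e-07 kg
Step 2: S = m * g / k = 5.06e-07 * 9.81 / 21.9
Step 3: S = 2.27e-07 m/g
Step 4: Convert to um/g: S = 0.227 um/g


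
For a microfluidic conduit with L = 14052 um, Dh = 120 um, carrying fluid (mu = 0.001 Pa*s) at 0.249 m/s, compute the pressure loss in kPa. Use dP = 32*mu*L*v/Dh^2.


Step 1: Convert to SI: L = 14052e-6 m, Dh = 120e-6 m
Step 2: dP = 32 * 0.001 * 14052e-6 * 0.249 / (120e-6)^2
Step 3: dP = 7775.44 Pa
Step 4: Convert to kPa: dP = 7.78 kPa


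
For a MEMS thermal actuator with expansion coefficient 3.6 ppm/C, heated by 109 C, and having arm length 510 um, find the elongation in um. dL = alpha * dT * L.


Step 1: Convert CTE: alpha = 3.6 ppm/C = 3.6e-6 /C
Step 2: dL = 3.6e-6 * 109 * 510
dL = 0.2001 um


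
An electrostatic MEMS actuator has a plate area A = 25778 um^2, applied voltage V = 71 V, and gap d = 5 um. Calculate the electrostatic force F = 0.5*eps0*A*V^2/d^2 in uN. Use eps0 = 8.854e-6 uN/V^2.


Step 1: Identify parameters.
eps0 = 8.854e-6 uN/V^2, A = 25778 um^2, V = 71 V, d = 5 um
Step 2: Compute V^2 = 71^2 = 5041
Step 3: Compute d^2 = 5^2 = 25
Step 4: F = 0.5 * 8.854e-6 * 25778 * 5041 / 25
F = 23.011 uN


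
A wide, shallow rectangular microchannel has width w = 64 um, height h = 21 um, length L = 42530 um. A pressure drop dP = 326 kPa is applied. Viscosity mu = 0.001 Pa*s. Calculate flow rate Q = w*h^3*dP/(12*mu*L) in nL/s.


Step 1: Convert all dimensions to SI (meters).
w = 64e-6 m, h = 21e-6 m, L = 42530e-6 m, dP = 326e3 Pa
Step 2: Q = w * h^3 * dP / (12 * mu * L)
Q = 64e-6 * (21e-6)^3 * 326e3 / (12 * 0.001 * 42530e-6) = 3.7859845e-10 m^3/s
Step 3: Convert Q from m^3/s to nL/s (1 m^3 = 1e12 nL, so multiply by 1e12).
Q = 378.598 nL/s


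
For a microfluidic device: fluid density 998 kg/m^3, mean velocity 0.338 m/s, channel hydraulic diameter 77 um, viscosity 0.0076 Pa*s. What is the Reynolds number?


Step 1: Convert Dh to meters: Dh = 77e-6 m
Step 2: Re = rho * v * Dh / mu
Re = 998 * 0.338 * 77e-6 / 0.0076
Re = 3.418


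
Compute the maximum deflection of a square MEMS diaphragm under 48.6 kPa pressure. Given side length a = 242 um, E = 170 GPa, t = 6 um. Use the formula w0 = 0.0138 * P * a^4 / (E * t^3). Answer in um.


Step 1: Convert pressure to compatible units (E is in GPa, so P in GPa).
P = 48.6 kPa = 48.6e-6 GPa
Step 2: Compute numerator: 0.0138 * P * a^4.
a^4 = 242^4 = 3429742096
numerator = 0.0138 * 48.6e-6 * 3429742096 = 2.3003e+03
Step 3: Compute denominator: E * t^3 = 170 * 6^3 = 36720
Step 4: w0 = numerator / denominator = 2.3003e+03 / 36720 = 0.0626 um


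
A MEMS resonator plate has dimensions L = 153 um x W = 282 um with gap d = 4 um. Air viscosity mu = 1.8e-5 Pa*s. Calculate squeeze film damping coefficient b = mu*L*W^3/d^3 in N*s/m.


Step 1: Convert to SI.
L = 153e-6 m, W = 282e-6 m, d = 4e-6 m
Step 2: W^3 = (282e-6)^3 = 2.24e-11 m^3
Step 3: d^3 = (4e-6)^3 = 6.40e-17 m^3
Step 4: b = 1.8e-5 * 153e-6 * 2.24e-11 / 6.40e-17
b = 9.65e-04 N*s/m


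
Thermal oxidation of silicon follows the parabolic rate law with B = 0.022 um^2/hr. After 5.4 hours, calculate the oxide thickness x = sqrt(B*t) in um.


Step 1: Compute B*t = 0.022 * 5.4 = 0.1188
Step 2: x = sqrt(0.1188)
x = 0.345 um


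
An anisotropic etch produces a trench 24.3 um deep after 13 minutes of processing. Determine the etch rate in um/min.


Step 1: Etch rate = depth / time
Step 2: rate = 24.3 / 13
rate = 1.869 um/min


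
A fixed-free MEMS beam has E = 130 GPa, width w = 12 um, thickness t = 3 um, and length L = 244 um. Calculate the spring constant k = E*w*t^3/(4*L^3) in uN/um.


Step 1: Convert E to consistent units (1 GPa = 1000 uN/um^2).
E = 130 GPa = 130000 uN/um^2
Step 2: Compute t^3 = 3^3 = 27
Step 3: Compute L^3 = 244^3 = 14526784
Step 4: k = 130000 * 12 * 27 / (4 * 14526784)
k = 0.7249 uN/um


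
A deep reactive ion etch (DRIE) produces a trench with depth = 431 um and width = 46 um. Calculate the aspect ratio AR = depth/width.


Step 1: AR = depth / width
Step 2: AR = 431 / 46
AR = 9.4


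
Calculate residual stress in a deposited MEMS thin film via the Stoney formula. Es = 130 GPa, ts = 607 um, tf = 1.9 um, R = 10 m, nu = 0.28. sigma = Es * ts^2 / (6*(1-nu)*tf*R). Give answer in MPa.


Step 1: Compute numerator: Es * ts^2 = 130 * 607^2 = 47898370 (GPa*um^2)
Step 2: Compute denominator (R in um): 6*(1-nu)*tf*R = 6*0.72*1.9*10e6 = 82080000.0 (um^2)
Step 3: sigma (GPa) = 47898370 / 82080000.0 = 5.83557e-01 GPa
Step 4: Convert to MPa (x1000): sigma = 583.6 MPa


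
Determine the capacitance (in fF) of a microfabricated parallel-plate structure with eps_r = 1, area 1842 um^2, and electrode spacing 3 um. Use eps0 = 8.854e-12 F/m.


Step 1: Convert area to m^2: A = 1842e-12 m^2
Step 2: Convert gap to m: d = 3e-6 m
Step 3: C = eps0 * eps_r * A / d
C = 8.854e-12 * 1 * 1842e-12 / 3e-6
Step 4: Convert to fF (multiply by 1e15).
C = 5.44 fF


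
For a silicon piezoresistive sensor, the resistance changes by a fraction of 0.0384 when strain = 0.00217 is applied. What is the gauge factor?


Step 1: Identify values.
dR/R = 0.0384, strain = 0.00217
Step 2: GF = (dR/R) / strain = 0.0384 / 0.00217
GF = 17.7


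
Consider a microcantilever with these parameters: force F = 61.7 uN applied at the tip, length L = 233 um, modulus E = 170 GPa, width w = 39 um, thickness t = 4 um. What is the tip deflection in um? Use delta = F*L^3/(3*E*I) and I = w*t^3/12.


Step 1: Calculate the second moment of area.
I = w * t^3 / 12 = 39 * 4^3 / 12 = 208.0 um^4
Step 2: Convert E to consistent units (1 GPa = 1000 uN/um^2).
E = 170 GPa = 170000 uN/um^2
Step 3: Calculate tip deflection.
delta = F * L^3 / (3 * E * I)
delta = 61.7 * 233^3 / (3 * 170000 * 208.0)
delta = 7.3573 um


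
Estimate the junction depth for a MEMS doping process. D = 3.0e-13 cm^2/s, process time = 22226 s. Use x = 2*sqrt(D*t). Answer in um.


Step 1: Compute D*t = 3.0e-13 * 22226 = 6.6678e-09 cm^2
Step 2: sqrt(D*t) = 8.16566e-05 cm
Step 3: x = 2 * 8.16566e-05 cm = 1.633132e-04 cm
Step 4: Convert to um (1 cm = 1e4 um): x = 1.633 um


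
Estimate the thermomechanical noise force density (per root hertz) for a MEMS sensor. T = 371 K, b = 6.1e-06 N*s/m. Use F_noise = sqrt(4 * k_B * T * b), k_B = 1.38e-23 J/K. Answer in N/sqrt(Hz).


Step 1: Compute 4 * k_B * T * b
= 4 * 1.38e-23 * 371 * 6.1e-06
= 1.2492e-25 N^2/Hz
Step 2: F_noise = sqrt(1.2492e-25)
F_noise = 3.53e-13 N/sqrt(Hz)


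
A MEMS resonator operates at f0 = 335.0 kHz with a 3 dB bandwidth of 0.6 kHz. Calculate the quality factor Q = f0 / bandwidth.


Step 1: Q = f0 / bandwidth
Step 2: Q = 335.0 / 0.6
Q = 558.3


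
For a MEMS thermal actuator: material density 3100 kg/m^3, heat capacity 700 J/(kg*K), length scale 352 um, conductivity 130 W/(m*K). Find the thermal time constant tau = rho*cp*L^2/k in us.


Step 1: Convert L to m: L = 352e-6 m
Step 2: L^2 = (352e-6)^2 = 1.23904e-07 m^2
Step 3: tau = 3100 * 700 * 1.23904e-07 / 130 = 2.06824369e-03 s
Step 4: Convert to microseconds (multiply by 1e6).
tau = 2068.244 us


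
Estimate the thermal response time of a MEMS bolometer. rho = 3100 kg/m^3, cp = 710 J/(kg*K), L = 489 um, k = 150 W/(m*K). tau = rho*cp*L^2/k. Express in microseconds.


Step 1: Convert L to m: L = 489e-6 m
Step 2: L^2 = (489e-6)^2 = 2.39121e-07 m^2
Step 3: tau = 3100 * 710 * 2.39121e-07 / 150 = 3.50870214e-03 s
Step 4: Convert to microseconds (multiply by 1e6).
tau = 3508.702 us


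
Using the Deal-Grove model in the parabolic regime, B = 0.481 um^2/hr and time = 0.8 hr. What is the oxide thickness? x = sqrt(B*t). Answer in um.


Step 1: Compute B*t = 0.481 * 0.8 = 0.3848
Step 2: x = sqrt(0.3848)
x = 0.62 um


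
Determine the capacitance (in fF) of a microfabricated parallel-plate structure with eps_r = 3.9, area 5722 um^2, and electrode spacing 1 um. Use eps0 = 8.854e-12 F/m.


Step 1: Convert area to m^2: A = 5722e-12 m^2
Step 2: Convert gap to m: d = 1e-6 m
Step 3: C = eps0 * eps_r * A / d
C = 8.854e-12 * 3.9 * 5722e-12 / 1e-6
Step 4: Convert to fF (multiply by 1e15).
C = 197.58 fF


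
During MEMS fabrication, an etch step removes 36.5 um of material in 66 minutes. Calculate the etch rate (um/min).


Step 1: Etch rate = depth / time
Step 2: rate = 36.5 / 66
rate = 0.553 um/min


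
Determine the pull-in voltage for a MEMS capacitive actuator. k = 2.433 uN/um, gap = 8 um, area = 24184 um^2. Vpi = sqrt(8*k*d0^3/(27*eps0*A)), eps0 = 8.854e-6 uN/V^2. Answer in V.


Step 1: Compute numerator: 8 * k * d0^3 = 8 * 2.433 * 8^3 = 9965.568
Step 2: Compute denominator: 27 * eps0 * A = 27 * 8.854e-6 * 24184 = 5.781379
Step 3: Vpi = sqrt(9965.568 / 5.781379)
Vpi = 41.52 V


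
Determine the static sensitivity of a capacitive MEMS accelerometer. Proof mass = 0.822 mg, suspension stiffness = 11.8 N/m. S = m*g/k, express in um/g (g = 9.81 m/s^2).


Step 1: Convert mass: m = 0.822 mg = 8.22e-07 kg
Step 2: S = m * g / k = 8.22e-07 * 9.81 / 11.8
Step 3: S = 6.83e-07 m/g
Step 4: Convert to um/g: S = 0.683 um/g
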